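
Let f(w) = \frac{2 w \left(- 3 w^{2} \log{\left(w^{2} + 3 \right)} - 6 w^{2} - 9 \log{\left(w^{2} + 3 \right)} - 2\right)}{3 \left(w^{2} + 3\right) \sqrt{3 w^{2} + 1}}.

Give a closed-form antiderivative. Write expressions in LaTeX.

Recognize the product-rule pattern: f = u'v + uv' with u = - \frac{2 \sqrt{3 w^{2} + 1}}{3}, v = \log{\left(w^{2} + 3 \right)}, so integration by parts undoes it.
Check: d/dw[- \frac{2 \sqrt{3 w^{2} + 1} \log{\left(w^{2} + 3 \right)}}{3}] = \frac{- 6 w^{3} \log{\left(w^{2} + 3 \right)} - 12 w^{3} - 18 w \log{\left(w^{2} + 3 \right)} - 4 w}{3 w^{2} \sqrt{3 w^{2} + 1} + 9 \sqrt{3 w^{2} + 1}}, which equals f(w).

An antiderivative is F(w) = - \frac{2 \sqrt{3 w^{2} + 1} \log{\left(w^{2} + 3 \right)}}{3}.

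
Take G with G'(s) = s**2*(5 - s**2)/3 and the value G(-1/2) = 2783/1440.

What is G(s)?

Since d/ds undoes antidifferentiation here, G(s) must give back the stated G'(s).
A general antiderivative is -s**5/15 + 5*s**3/9 + C.
The condition gives C = 2783/1440 - (-97/1440) = 2.
So G(s) = -s**5/15 + 5*s**3/9 + 2.
Check: d/ds[-s**5/15 + 5*s**3/9 + 2] = -s**4/3 + 5*s**2/3, which equals G'(s).

G(s) = -s**5/15 + 5*s**3/9 + 2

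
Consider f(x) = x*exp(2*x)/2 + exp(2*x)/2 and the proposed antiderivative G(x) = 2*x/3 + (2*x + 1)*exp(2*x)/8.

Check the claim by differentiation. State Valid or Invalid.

Invalid: d/dx[G] - f = 2/3, which is not 0.

d/dx[G] = x*exp(2*x)/2 + exp(2*x)/2 + 2/3
d/dx[G] - f(x) = 2/3 != 0.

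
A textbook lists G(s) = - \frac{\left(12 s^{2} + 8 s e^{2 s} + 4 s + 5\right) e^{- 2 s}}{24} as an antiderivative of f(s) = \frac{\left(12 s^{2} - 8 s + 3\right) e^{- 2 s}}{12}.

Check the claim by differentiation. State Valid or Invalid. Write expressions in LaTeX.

Invalid: d/ds[G] - f = - \frac{1}{3}, which is not 0.

d/ds[G] = \frac{\left(12 s^{2} - 8 s - 4 e^{2 s} + 3\right) e^{- 2 s}}{12}
d/ds[G] - f(s) = - \frac{1}{3} != 0.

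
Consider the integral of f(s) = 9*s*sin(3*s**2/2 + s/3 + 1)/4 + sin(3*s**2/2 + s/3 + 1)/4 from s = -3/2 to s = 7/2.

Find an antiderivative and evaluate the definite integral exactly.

f matches the chain-rule pattern g'(h)*h' with inner function h(s) = 3*s**2/2 + s/3 + 1; substituting u = h(s) collapses the integral.
F(s) = -3*cos(3*s**2/2 + s/3 + 1)/4 is an antiderivative of f.
Check: d/ds[-3*cos(3*s**2/2 + s/3 + 1)/4] = 9*s*sin(3*s**2/2 + s/3 + 1)/4 + sin(3*s**2/2 + s/3 + 1)/4 = f(s).
F(7/2) = -3*cos(493/24)/4; F(-3/2) = -3*cos(31/8)/4.
Integral = F(7/2) - F(-3/2) = 3*cos(31/8)/4 - 3*cos(493/24)/4.

Antiderivative: F(s) = -3*cos(3*s**2/2 + s/3 + 1)/4; value = 3*cos(31/8)/4 - 3*cos(493/24)/4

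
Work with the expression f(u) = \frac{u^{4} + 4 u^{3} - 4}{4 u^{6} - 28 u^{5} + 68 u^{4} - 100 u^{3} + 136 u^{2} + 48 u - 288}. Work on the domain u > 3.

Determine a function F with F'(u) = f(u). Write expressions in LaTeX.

An antiderivative is F(u) = - \frac{5233 \log{\left(u - 3 \right)}}{10816} + \frac{11 \log{\left(u - 2 \right)}}{24} + \frac{7 \log{\left(u + 1 \right)}}{960} + \frac{123 \log{\left(u^{2} + 4 \right)}}{13520} - \frac{329 \operatorname{atan}{\left(\frac{u}{2} \right)}}{6760} - \frac{185}{208 u - 624}.

The denominator factors as 4 \left(u - 3\right)^{2} \left(u - 2\right) \left(u + 1\right) \left(u^{2} + 4\right); partial fractions split f into directly integrable pieces: \frac{123 u - 658}{6760 \left(u^{2} + 4\right)} + \frac{7}{960 \left(u + 1\right)} + \frac{11}{24 \left(u - 2\right)} - \frac{5233}{10816 \left(u - 3\right)} + \frac{185}{208 \left(u - 3\right)^{2}}.
Check: d/du[- \frac{5233 \log{\left(u - 3 \right)}}{10816} + \frac{11 \log{\left(u - 2 \right)}}{24} + \frac{7 \log{\left(u + 1 \right)}}{960} + \frac{123 \log{\left(u^{2} + 4 \right)}}{13520} - \frac{329 \operatorname{atan}{\left(\frac{u}{2} \right)}}{6760} - \frac{185}{208 u - 624}] = \frac{u^{4} + 4 u^{3} - 4}{4 u^{6} - 28 u^{5} + 68 u^{4} - 100 u^{3} + 136 u^{2} + 48 u - 288} = f(u).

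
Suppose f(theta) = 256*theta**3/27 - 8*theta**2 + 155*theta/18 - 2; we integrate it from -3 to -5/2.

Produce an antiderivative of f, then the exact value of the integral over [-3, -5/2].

f matches the chain-rule pattern g'(h)*h' with inner function h(theta) = -4*theta**2/3 + 3*theta/4 - 1; substituting u = h(theta) collapses the integral.
F(theta) = 64*theta**4/27 - 8*theta**3/3 + 155*theta**2/36 - 2*theta is an antiderivative of f.
Check: d/dtheta[64*theta**4/27 - 8*theta**3/3 + 155*theta**2/36 - 2*theta] = 256*theta**3/27 - 8*theta**2 + 155*theta/18 - 2 = f(theta).
F(-5/2) = 71785/432; F(-3) = 1235/4.
Integral = F(-5/2) - F(-3) = -61595/432.

Antiderivative: F(theta) = 64*theta**4/27 - 8*theta**3/3 + 155*theta**2/36 - 2*theta; value = -61595/432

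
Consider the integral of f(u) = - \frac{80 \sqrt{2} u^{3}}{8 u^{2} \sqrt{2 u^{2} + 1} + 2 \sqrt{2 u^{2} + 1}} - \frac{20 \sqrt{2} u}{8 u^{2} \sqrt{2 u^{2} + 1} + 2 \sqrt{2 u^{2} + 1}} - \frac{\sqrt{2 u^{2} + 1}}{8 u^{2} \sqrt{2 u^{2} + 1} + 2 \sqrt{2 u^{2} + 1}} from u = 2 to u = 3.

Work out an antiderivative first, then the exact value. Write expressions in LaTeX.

The integrand splits into summands that can be handled one at a time.
F(u) = - 5 \sqrt{2} \sqrt{2 u^{2} + 1} - \frac{\operatorname{atan}{\left(2 u \right)}}{4} is an antiderivative of f.
Check: d/du[- 5 \sqrt{2} \sqrt{2 u^{2} + 1} - \frac{\operatorname{atan}{\left(2 u \right)}}{4}] = \frac{- 80 \sqrt{2} u^{3} - 20 \sqrt{2} u - \sqrt{2 u^{2} + 1}}{8 u^{2} \sqrt{2 u^{2} + 1} + 2 \sqrt{2 u^{2} + 1}}, which equals f(u).
F(3) = - 5 \sqrt{38} - \frac{\operatorname{atan}{\left(6 \right)}}{4}; F(2) = - 15 \sqrt{2} - \frac{\operatorname{atan}{\left(4 \right)}}{4}.
Integral = F(3) - F(2) = - 5 \sqrt{38} - \frac{\operatorname{atan}{\left(6 \right)}}{4} + \frac{\operatorname{atan}{\left(4 \right)}}{4} + 15 \sqrt{2}.

Antiderivative: F(u) = - 5 \sqrt{2} \sqrt{2 u^{2} + 1} - \frac{\operatorname{atan}{\left(2 u \right)}}{4}; value = - 5 \sqrt{38} - \frac{\operatorname{atan}{\left(6 \right)}}{4} + \frac{\operatorname{atan}{\left(4 \right)}}{4} + 15 \sqrt{2}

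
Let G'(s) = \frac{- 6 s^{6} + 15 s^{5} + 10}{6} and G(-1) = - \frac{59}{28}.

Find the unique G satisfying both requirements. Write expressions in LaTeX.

G(s) = - \frac{s^{7}}{7} + \frac{5 s^{6}}{12} + \frac{5 s}{3} - 1

Any candidate G(s) must reproduce the stated G'(s) exactly.
A general antiderivative is - \frac{s^{7}}{7} + \frac{5 s^{6}}{12} + \frac{5 s}{3} + C.
The condition gives C = - \frac{59}{28} - (- \frac{31}{28}) = -1.
So G(s) = - \frac{s^{7}}{7} + \frac{5 s^{6}}{12} + \frac{5 s}{3} - 1.
Check: d/ds[- \frac{s^{7}}{7} + \frac{5 s^{6}}{12} + \frac{5 s}{3} - 1] = - s^{6} + \frac{5 s^{5}}{2} + \frac{5}{3}, which equals G'(s).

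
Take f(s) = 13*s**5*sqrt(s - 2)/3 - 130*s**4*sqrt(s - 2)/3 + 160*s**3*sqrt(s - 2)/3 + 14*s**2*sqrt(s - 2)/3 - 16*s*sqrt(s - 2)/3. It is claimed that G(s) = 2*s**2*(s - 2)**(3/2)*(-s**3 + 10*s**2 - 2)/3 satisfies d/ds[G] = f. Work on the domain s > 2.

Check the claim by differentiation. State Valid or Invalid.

Invalid: d/ds[G] - f = -26*s**5*sqrt(s - 2)/3 + 260*s**4*sqrt(s - 2)/3 - 320*s**3*sqrt(s - 2)/3 - 28*s**2*sqrt(s - 2)/3 + 32*s*sqrt(s - 2)/3, which is not 0.

d/ds[G] = -13*s**5*sqrt(s - 2)/3 + 130*s**4*sqrt(s - 2)/3 - 160*s**3*sqrt(s - 2)/3 - 14*s**2*sqrt(s - 2)/3 + 16*s*sqrt(s - 2)/3
d/ds[G] - f(s) = -26*s**5*sqrt(s - 2)/3 + 260*s**4*sqrt(s - 2)/3 - 320*s**3*sqrt(s - 2)/3 - 28*s**2*sqrt(s - 2)/3 + 32*s*sqrt(s - 2)/3 != 0.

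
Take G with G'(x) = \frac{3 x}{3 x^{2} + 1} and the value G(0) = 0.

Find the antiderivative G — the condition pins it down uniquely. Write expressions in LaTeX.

G'(x) matches the chain-rule pattern g'(h)*h' with inner function h(x) = 3 x^{2} + 1; substituting u = h(x) collapses the integral.
A general antiderivative is \frac{\log{\left(3 x^{2} + 1 \right)}}{2} + C.
The condition gives C = 0 - (0) = 0.
So G(x) = \frac{\log{\left(3 x^{2} + 1 \right)}}{2}.
Check: d/dx[\frac{\log{\left(3 x^{2} + 1 \right)}}{2}] = \frac{3 x}{3 x^{2} + 1} = G'(x).

G(x) = \frac{\log{\left(3 x^{2} + 1 \right)}}{2}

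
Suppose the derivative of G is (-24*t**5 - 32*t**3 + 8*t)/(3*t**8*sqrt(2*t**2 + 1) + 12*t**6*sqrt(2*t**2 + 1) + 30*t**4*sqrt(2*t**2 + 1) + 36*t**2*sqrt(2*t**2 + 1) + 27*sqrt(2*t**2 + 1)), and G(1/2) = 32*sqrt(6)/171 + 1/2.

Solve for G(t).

G(t) = (3*t**4 + 6*t**2 + 8*sqrt(2*t**2 + 1) + 9)/(6*t**4 + 12*t**2 + 18)

Recognize the product-rule pattern: G'(t) = u'v + uv' with u = 4*sqrt(2*t**2 + 1)/3, v = 1/(t**4 + 2*t**2 + 3), so integration by parts undoes it.
A general antiderivative is 4*sqrt(2*t**2 + 1)/(3*(t**4 + 2*t**2 + 3)) + C.
The condition gives C = 32*sqrt(6)/171 + 1/2 - (32*sqrt(6)/171) = 1/2.
So G(t) = (3*t**4 + 6*t**2 + 8*sqrt(2*t**2 + 1) + 9)/(6*t**4 + 12*t**2 + 18).
Check: d/dt[(3*t**4 + 6*t**2 + 8*sqrt(2*t**2 + 1) + 9)/(6*t**4 + 12*t**2 + 18)] = (-24*t**5 - 32*t**3 + 8*t)/(3*t**8*sqrt(2*t**2 + 1) + 12*t**6*sqrt(2*t**2 + 1) + 30*t**4*sqrt(2*t**2 + 1) + 36*t**2*sqrt(2*t**2 + 1) + 27*sqrt(2*t**2 + 1)) = G'(t).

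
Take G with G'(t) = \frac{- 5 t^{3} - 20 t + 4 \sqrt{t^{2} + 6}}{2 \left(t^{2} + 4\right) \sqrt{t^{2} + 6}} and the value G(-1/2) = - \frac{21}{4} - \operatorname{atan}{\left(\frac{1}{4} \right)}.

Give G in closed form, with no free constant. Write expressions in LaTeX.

For G(t) to be correct, d/dt[G] must agree with the stated G'(t) identically.
A general antiderivative is - \frac{5 \sqrt{t^{2} + 6}}{2} + \operatorname{atan}{\left(\frac{t}{2} \right)} + C.
The condition gives C = - \frac{21}{4} - \operatorname{atan}{\left(\frac{1}{4} \right)} - (- \frac{25}{4} - \operatorname{atan}{\left(\frac{1}{4} \right)}) = 1.
So G(t) = - \frac{5 \sqrt{t^{2} + 6}}{2} + \operatorname{atan}{\left(\frac{t}{2} \right)} + 1.
Check: d/dt[- \frac{5 \sqrt{t^{2} + 6}}{2} + \operatorname{atan}{\left(\frac{t}{2} \right)} + 1] = \frac{- 5 t^{3} - 20 t + 4 \sqrt{t^{2} + 6}}{2 t^{2} \sqrt{t^{2} + 6} + 8 \sqrt{t^{2} + 6}}, which equals G'(t).

G(t) = - \frac{5 \sqrt{t^{2} + 6}}{2} + \operatorname{atan}{\left(\frac{t}{2} \right)} + 1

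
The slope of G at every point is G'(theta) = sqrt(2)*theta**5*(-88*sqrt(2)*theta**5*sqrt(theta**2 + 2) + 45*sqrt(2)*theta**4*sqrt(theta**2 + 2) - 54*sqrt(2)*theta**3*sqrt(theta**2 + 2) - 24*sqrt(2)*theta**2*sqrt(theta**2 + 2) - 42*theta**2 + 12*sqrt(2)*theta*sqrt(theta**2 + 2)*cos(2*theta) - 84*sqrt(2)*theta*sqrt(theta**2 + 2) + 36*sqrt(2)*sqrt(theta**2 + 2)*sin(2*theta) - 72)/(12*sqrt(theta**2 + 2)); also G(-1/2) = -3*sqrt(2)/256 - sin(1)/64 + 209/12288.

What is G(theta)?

Recognize the product-rule pattern: G'(theta) = u'v + uv' with u = -theta**6, v = 4*theta**5/3 - 3*theta**4/4 + theta**3 + theta**2/2 + 2*theta + sqrt(theta**2/2 + 1) - sin(2*theta), so integration by parts undoes it.
A general antiderivative is -theta**6*(4*theta**5/3 - 3*theta**4/4 + theta**3 + theta**2/2 + 2*theta + sqrt(theta**2/2 + 1) - sin(2*theta)) + C.
The condition gives C = -3*sqrt(2)/256 - sin(1)/64 + 209/12288 - (-3*sqrt(2)/256 - sin(1)/64 + 209/12288) = 0.
So G(theta) = sqrt(2)*(-16*sqrt(2)*theta**11 + 9*sqrt(2)*theta**10 - 12*sqrt(2)*theta**9 - 6*sqrt(2)*theta**8 - 24*sqrt(2)*theta**7 - 12*theta**6*sqrt(theta**2 + 2) + 12*sqrt(2)*theta**6*sin(2*theta))/24.
Check: d/dtheta[sqrt(2)*(-16*sqrt(2)*theta**11 + 9*sqrt(2)*theta**10 - 12*sqrt(2)*theta**9 - 6*sqrt(2)*theta**8 - 24*sqrt(2)*theta**7 - 12*theta**6*sqrt(theta**2 + 2) + 12*sqrt(2)*theta**6*sin(2*theta))/24] = (-88*theta**10*sqrt(theta**2 + 2) + 45*theta**9*sqrt(theta**2 + 2) - 54*theta**8*sqrt(theta**2 + 2) - 24*theta**7*sqrt(theta**2 + 2) - 21*sqrt(2)*theta**7 + 12*theta**6*sqrt(theta**2 + 2)*cos(2*theta) - 84*theta**6*sqrt(theta**2 + 2) + 36*theta**5*sqrt(theta**2 + 2)*sin(2*theta) - 36*sqrt(2)*theta**5)/(6*sqrt(theta**2 + 2)), which equals G'(theta).

G(theta) = sqrt(2)*(-16*sqrt(2)*theta**11 + 9*sqrt(2)*theta**10 - 12*sqrt(2)*theta**9 - 6*sqrt(2)*theta**8 - 24*sqrt(2)*theta**7 - 12*theta**6*sqrt(theta**2 + 2) + 12*sqrt(2)*theta**6*sin(2*theta))/24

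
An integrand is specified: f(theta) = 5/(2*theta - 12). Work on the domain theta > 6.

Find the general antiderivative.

Since d/dtheta undoes antidifferentiation here, F'(theta) = f(theta) is required of F(theta).
Check: d/dtheta[5*log(theta/2 - 3)/2] = 5/(2*theta - 12) = f(theta).

F(theta) = 5*log(theta/2 - 3)/2 + C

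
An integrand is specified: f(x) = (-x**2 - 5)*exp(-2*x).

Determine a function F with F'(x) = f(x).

An antiderivative is F(x) = (2*x**2 + 2*x + 11)*exp(-2*x)/4.

f has the shape u'v + uv' for u = x**2/2 + x/2 + 11/4 and v = exp(-2*x) — it is the derivative of the product u*v.
Check: d/dx[(2*x**2 + 2*x + 11)*exp(-2*x)/4] = (-x**2 - 5)*exp(-2*x) = f(x).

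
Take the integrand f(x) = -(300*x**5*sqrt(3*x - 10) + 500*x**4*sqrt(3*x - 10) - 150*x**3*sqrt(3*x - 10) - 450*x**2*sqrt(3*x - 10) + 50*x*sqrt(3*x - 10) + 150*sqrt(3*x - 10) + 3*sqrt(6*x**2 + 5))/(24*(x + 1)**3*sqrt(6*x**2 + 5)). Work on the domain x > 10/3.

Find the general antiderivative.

F(x) = (-120*x**3*sqrt(3*x - 10)*sqrt(6*x**2 + 5) + 160*x**2*sqrt(3*x - 10)*sqrt(6*x**2 + 5) + 680*x*sqrt(3*x - 10)*sqrt(6*x**2 + 5) + 400*sqrt(3*x - 10)*sqrt(6*x**2 + 5) + 9)/(144*x**2 + 288*x + 144) + C

Any candidate F(x) must reproduce f(x) exactly when differentiated.
Check: d/dx[(-120*x**3*sqrt(3*x - 10)*sqrt(6*x**2 + 5) + 160*x**2*sqrt(3*x - 10)*sqrt(6*x**2 + 5) + 680*x*sqrt(3*x - 10)*sqrt(6*x**2 + 5) + 400*sqrt(3*x - 10)*sqrt(6*x**2 + 5) + 9)/(144*x**2 + 288*x + 144)] = (-900*x**6 + 1500*x**5 + 5450*x**4 - 150*x**3 - 4650*x**2 + 50*x - 3*sqrt(3*x - 10)*sqrt(6*x**2 + 5) + 1500)/(24*x**3*sqrt(3*x - 10)*sqrt(6*x**2 + 5) + 72*x**2*sqrt(3*x - 10)*sqrt(6*x**2 + 5) + 72*x*sqrt(3*x - 10)*sqrt(6*x**2 + 5) + 24*sqrt(3*x - 10)*sqrt(6*x**2 + 5)), which equals f(x).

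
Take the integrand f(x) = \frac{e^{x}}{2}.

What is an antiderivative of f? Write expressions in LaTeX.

An antiderivative is F(x) = \frac{e^{x}}{2}.

A first test for any F(x): its x-derivative must equal f(x) identically.
Check: d/dx[\frac{e^{x}}{2}] = \frac{e^{x}}{2} = f(x).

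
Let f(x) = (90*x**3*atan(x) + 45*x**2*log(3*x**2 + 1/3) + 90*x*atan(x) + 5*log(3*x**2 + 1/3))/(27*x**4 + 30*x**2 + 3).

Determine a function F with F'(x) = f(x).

An antiderivative is F(x) = 5*log(3*x**2 + 1/3)*atan(x)/3.

f has the shape u'v + uv' for u = 5*atan(x)/3 and v = log(3*x**2 + 1/3) — it is the derivative of the product u*v.
Check: d/dx[5*log(3*x**2 + 1/3)*atan(x)/3] = (90*x**3*atan(x) + 45*x**2*log(3*x**2 + 1/3) + 90*x*atan(x) + 5*log(3*x**2 + 1/3))/(27*x**4 + 30*x**2 + 3) = f(x).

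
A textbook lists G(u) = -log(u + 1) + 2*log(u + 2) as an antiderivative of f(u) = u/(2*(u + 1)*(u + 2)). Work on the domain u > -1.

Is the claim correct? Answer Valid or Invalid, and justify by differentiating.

d/du[G] = u/(u**2 + 3*u + 2)
d/du[G] - f(u) = u/(2*u**2 + 6*u + 4) != 0.

Invalid: d/du[G] - f = u/(2*u**2 + 6*u + 4), which is not 0.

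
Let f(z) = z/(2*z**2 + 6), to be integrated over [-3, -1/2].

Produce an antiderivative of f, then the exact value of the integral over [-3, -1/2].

Antiderivative: F(z) = log(z**2 + 3)/4; value = -log(12)/4 + log(13/4)/4

f matches the chain-rule pattern g'(h)*h' with inner function h(z) = z**2 + 3; substituting u = h(z) collapses the integral.
F(z) = log(z**2 + 3)/4 is an antiderivative of f.
Check: d/dz[log(z**2 + 3)/4] = z/(2*z**2 + 6) = f(z).
F(-1/2) = log(13/4)/4; F(-3) = log(12)/4.
Integral = F(-1/2) - F(-3) = -log(12)/4 + log(13/4)/4.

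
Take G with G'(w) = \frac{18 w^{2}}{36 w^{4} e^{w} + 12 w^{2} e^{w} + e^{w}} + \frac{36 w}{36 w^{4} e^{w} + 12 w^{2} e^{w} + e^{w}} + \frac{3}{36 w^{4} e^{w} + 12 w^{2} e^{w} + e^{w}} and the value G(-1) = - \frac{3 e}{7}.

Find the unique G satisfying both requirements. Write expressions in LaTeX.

G(w) = - \frac{3}{6 w^{2} e^{w} + e^{w}}

G'(w) has the shape u'v + uv' for u = - \frac{1}{2 w^{2} + \frac{1}{3}} and v = e^{- w} — it is the derivative of the product u*v.
A general antiderivative is - \frac{e^{- w}}{2 w^{2} + \frac{1}{3}} + C.
The condition gives C = - \frac{3 e}{7} - (- \frac{3 e}{7}) = 0.
So G(w) = - \frac{3}{6 w^{2} e^{w} + e^{w}}.
Check: d/dw[- \frac{3}{6 w^{2} e^{w} + e^{w}}] = \frac{18 w^{2} + 36 w + 3}{36 w^{4} e^{w} + 12 w^{2} e^{w} + e^{w}}, which equals G'(w).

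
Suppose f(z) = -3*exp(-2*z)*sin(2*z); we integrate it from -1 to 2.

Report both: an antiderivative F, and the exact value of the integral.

An antiderivative F(z) passes only if d/dz[F] lands on f(z) exactly.
F(z) = 3*(sin(2*z) + cos(2*z))*exp(-2*z)/4 is an antiderivative of f.
Check: d/dz[3*(sin(2*z) + cos(2*z))*exp(-2*z)/4] = -3*exp(-2*z)*sin(2*z) = f(z).
F(2) = 3*exp(-4)*sin(4)/4 + 3*exp(-4)*cos(4)/4; F(-1) = -3*exp(2)*sin(2)/4 + 3*exp(2)*cos(2)/4.
Integral = F(2) - F(-1) = 3*exp(-4)*sin(4)/4 + 3*exp(-4)*cos(4)/4 - 3*exp(2)*cos(2)/4 + 3*exp(2)*sin(2)/4.

Antiderivative: F(z) = 3*(sin(2*z) + cos(2*z))*exp(-2*z)/4; value = 3*exp(-4)*sin(4)/4 + 3*exp(-4)*cos(4)/4 - 3*exp(2)*cos(2)/4 + 3*exp(2)*sin(2)/4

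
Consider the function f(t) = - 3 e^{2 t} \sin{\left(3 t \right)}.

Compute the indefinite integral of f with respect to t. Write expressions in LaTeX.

Differentiate the proposed F(t) back; it has to land on f(t) exactly.
Check: d/dt[\frac{3 \left(- 2 \sin{\left(3 t \right)} + 3 \cos{\left(3 t \right)}\right) e^{2 t}}{13}] = - 3 e^{2 t} \sin{\left(3 t \right)} = f(t).

F(t) = \frac{3 \left(- 2 \sin{\left(3 t \right)} + 3 \cos{\left(3 t \right)}\right) e^{2 t}}{13} + C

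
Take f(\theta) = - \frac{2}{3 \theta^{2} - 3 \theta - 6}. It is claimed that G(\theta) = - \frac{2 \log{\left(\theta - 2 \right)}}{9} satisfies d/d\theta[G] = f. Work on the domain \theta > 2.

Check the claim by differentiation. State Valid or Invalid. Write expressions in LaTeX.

d/d\theta[G] = - \frac{2}{9 \theta - 18}
d/d\theta[G] - f(\theta) = - \frac{2}{9 \theta + 9} != 0.

Invalid: d/d\theta[G] - f = - \frac{2}{9 \theta + 9}, which is not 0.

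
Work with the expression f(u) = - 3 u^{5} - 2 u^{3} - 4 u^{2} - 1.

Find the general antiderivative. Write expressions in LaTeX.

Integrate term by term and add the pieces.
Check: d/du[- \frac{u^{6}}{2} - \frac{u^{4}}{2} - \frac{4 u^{3}}{3} - u] = - 3 u^{5} - 2 u^{3} - 4 u^{2} - 1 = f(u).

F(u) = - \frac{u^{6}}{2} - \frac{u^{4}}{2} - \frac{4 u^{3}}{3} - u + C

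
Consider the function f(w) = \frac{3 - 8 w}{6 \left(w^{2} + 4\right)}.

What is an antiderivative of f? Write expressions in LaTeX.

An antiderivative is F(w) = - \frac{2 \log{\left(w^{2} + 4 \right)}}{3} + \frac{\operatorname{atan}{\left(\frac{w}{2} \right)}}{4}.

An antiderivative F(w) passes only if d/dw[F] lands on f(w) exactly.
Check: d/dw[- \frac{2 \log{\left(w^{2} + 4 \right)}}{3} + \frac{\operatorname{atan}{\left(\frac{w}{2} \right)}}{4}] = \frac{3 - 8 w}{6 w^{2} + 24}, which equals f(w).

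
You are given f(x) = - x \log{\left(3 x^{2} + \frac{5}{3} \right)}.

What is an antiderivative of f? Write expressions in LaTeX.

An antiderivative is F(x) = - \frac{x^{2} \log{\left(3 x^{2} + \frac{5}{3} \right)}}{2} + \frac{x^{2}}{2} - \frac{5 \log{\left(9 x^{2} + 5 \right)}}{18}.

A candidate is checked by its d/dx: the result must match f(x).
Check: d/dx[- \frac{x^{2} \log{\left(3 x^{2} + \frac{5}{3} \right)}}{2} + \frac{x^{2}}{2} - \frac{5 \log{\left(9 x^{2} + 5 \right)}}{18}] = - x \log{\left(3 x^{2} + \frac{5}{3} \right)} = f(x).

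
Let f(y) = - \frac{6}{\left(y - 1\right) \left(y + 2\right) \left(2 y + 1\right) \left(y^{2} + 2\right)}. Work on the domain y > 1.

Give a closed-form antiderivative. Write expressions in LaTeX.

An antiderivative is F(y) = - \frac{2 \log{\left(y - 1 \right)}}{9} + \frac{16 \log{\left(y + \frac{1}{2} \right)}}{27} - \frac{\log{\left(y + 2 \right)}}{9} - \frac{7 \log{\left(y^{2} + 2 \right)}}{54} + \frac{4 \sqrt{2} \operatorname{atan}{\left(\frac{\sqrt{2} y}{2} \right)}}{27}.

Factor the denominator (\left(y - 1\right) \left(y + 2\right) \left(2 y + 1\right) \left(y^{2} + 2\right)) and decompose: f = - \frac{7 y - 8}{27 \left(y^{2} + 2\right)} + \frac{32}{27 \left(2 y + 1\right)} - \frac{1}{9 \left(y + 2\right)} - \frac{2}{9 \left(y - 1\right)}; each piece integrates to a log, atan, or power term.
Check: d/dy[- \frac{2 \log{\left(y - 1 \right)}}{9} + \frac{16 \log{\left(y + \frac{1}{2} \right)}}{27} - \frac{\log{\left(y + 2 \right)}}{9} - \frac{7 \log{\left(y^{2} + 2 \right)}}{54} + \frac{4 \sqrt{2} \operatorname{atan}{\left(\frac{\sqrt{2} y}{2} \right)}}{27}] = - \frac{6}{2 y^{5} + 3 y^{4} + y^{3} + 4 y^{2} - 6 y - 4}, which equals f(y).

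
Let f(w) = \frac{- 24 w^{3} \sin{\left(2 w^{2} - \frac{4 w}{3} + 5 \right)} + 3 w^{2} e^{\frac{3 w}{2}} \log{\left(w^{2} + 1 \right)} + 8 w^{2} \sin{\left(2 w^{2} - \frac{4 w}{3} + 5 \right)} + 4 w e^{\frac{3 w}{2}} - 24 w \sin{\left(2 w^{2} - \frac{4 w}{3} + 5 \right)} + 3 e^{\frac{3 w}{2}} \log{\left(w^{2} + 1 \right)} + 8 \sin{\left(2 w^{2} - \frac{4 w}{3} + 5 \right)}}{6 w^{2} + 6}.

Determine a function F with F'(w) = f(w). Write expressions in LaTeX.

An antiderivative is F(w) = \frac{e^{\frac{3 w}{2}} \log{\left(w^{2} + 1 \right)} + 3 \cos{\left(2 w^{2} - \frac{4 w}{3} + 5 \right)}}{3}.

Any candidate F(w) must reproduce f(w) exactly when differentiated.
Check: d/dw[\frac{e^{\frac{3 w}{2}} \log{\left(w^{2} + 1 \right)} + 3 \cos{\left(2 w^{2} - \frac{4 w}{3} + 5 \right)}}{3}] = \frac{- 24 w^{3} \sin{\left(2 w^{2} - \frac{4 w}{3} + 5 \right)} + 3 w^{2} e^{\frac{3 w}{2}} \log{\left(w^{2} + 1 \right)} + 8 w^{2} \sin{\left(2 w^{2} - \frac{4 w}{3} + 5 \right)} + 4 w e^{\frac{3 w}{2}} - 24 w \sin{\left(2 w^{2} - \frac{4 w}{3} + 5 \right)} + 3 e^{\frac{3 w}{2}} \log{\left(w^{2} + 1 \right)} + 8 \sin{\left(2 w^{2} - \frac{4 w}{3} + 5 \right)}}{6 w^{2} + 6} = f(w).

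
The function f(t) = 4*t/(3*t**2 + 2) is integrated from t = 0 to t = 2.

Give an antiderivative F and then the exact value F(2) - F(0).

Antiderivative: F(t) = 2*log(3*t**2/2 + 1)/3; value = 2*log(7)/3

The substitution u = 3*t**2/2 + 1 works: f is exactly (dF/du)*(du/dt) for that inner function.
F(t) = 2*log(3*t**2/2 + 1)/3 is an antiderivative of f.
Check: d/dt[2*log(3*t**2/2 + 1)/3] = 4*t/(3*t**2 + 2) = f(t).
F(2) = 2*log(7)/3; F(0) = 0.
Integral = F(2) - F(0) = 2*log(7)/3.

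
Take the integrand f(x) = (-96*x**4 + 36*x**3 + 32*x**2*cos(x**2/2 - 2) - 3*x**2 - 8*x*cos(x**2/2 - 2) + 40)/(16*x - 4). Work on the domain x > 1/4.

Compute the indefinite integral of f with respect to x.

An antiderivative F(x) passes only if d/dx[F] lands on f(x) exactly.
Check: d/dx[-(6*x**4 - x**3 - 10*log(4*x - 1) - 8*sin(x**2/2 - 2))/4] = (-96*x**4 + 36*x**3 + 32*x**2*cos(x**2/2 - 2) - 3*x**2 - 8*x*cos(x**2/2 - 2) + 40)/(16*x - 4) = f(x).

F(x) = -(6*x**4 - x**3 - 10*log(4*x - 1) - 8*sin(x**2/2 - 2))/4 + C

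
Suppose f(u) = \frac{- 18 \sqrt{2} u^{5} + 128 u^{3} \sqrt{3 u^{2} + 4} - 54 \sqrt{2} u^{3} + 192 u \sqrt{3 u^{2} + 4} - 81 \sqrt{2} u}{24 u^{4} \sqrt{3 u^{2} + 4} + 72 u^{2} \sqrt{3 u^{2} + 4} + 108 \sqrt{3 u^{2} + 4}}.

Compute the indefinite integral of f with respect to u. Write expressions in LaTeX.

F(u) = - \frac{\sqrt{\frac{3 u^{2}}{2} + 2}}{2} + \frac{4 \log{\left(\frac{2 u^{4}}{3} + 2 u^{2} + 3 \right)}}{3} + C

Whatever form F(u) takes, F'(u) = f(u) is non-negotiable.
Check: d/du[- \frac{\sqrt{\frac{3 u^{2}}{2} + 2}}{2} + \frac{4 \log{\left(\frac{2 u^{4}}{3} + 2 u^{2} + 3 \right)}}{3}] = \frac{- 18 \sqrt{2} u^{5} + 128 u^{3} \sqrt{3 u^{2} + 4} - 54 \sqrt{2} u^{3} + 192 u \sqrt{3 u^{2} + 4} - 81 \sqrt{2} u}{24 u^{4} \sqrt{3 u^{2} + 4} + 72 u^{2} \sqrt{3 u^{2} + 4} + 108 \sqrt{3 u^{2} + 4}} = f(u).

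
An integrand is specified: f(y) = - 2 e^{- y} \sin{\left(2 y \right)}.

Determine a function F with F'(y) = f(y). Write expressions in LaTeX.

An antiderivative is F(y) = \frac{2 e^{- y} \sin{\left(2 y \right)}}{5} + \frac{4 e^{- y} \cos{\left(2 y \right)}}{5}.

An antiderivative F(y) passes only if d/dy[F] lands on f(y) exactly.
Check: d/dy[\frac{2 e^{- y} \sin{\left(2 y \right)}}{5} + \frac{4 e^{- y} \cos{\left(2 y \right)}}{5}] = - 2 e^{- y} \sin{\left(2 y \right)} = f(y).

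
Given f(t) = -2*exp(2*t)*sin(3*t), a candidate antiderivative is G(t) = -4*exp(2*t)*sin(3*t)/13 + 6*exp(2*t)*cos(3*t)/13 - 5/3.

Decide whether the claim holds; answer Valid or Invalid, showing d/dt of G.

d/dt[G] = -2*exp(2*t)*sin(3*t)
This equals f(t) exactly, so the claim holds.

Valid. The derivative of G reproduces f.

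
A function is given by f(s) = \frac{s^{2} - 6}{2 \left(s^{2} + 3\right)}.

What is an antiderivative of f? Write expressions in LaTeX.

Any candidate F(s) must reproduce f(s) exactly when differentiated.
Check: d/ds[\frac{s - 3 \sqrt{3} \operatorname{atan}{\left(\frac{\sqrt{3} s}{3} \right)}}{2}] = \frac{s^{2} - 6}{2 s^{2} + 6}, which equals f(s).

An antiderivative is F(s) = \frac{s - 3 \sqrt{3} \operatorname{atan}{\left(\frac{\sqrt{3} s}{3} \right)}}{2}.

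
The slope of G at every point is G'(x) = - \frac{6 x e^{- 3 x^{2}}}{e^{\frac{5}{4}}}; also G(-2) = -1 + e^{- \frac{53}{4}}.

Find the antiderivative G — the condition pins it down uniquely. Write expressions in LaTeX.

G(x) = -1 + \frac{e^{- 3 x^{2}}}{e^{\frac{5}{4}}}

G'(x) matches the chain-rule pattern g'(h)*h' with inner function h(x) = - 3 x^{2} - \frac{5}{4}; substituting u = h(x) collapses the integral.
A general antiderivative is e^{- 3 x^{2} - \frac{5}{4}} + C.
The condition gives C = -1 + e^{- \frac{53}{4}} - (e^{- \frac{53}{4}}) = -1.
So G(x) = -1 + \frac{e^{- 3 x^{2}}}{e^{\frac{5}{4}}}.
Check: d/dx[-1 + \frac{e^{- 3 x^{2}}}{e^{\frac{5}{4}}}] = - \frac{6 x e^{- 3 x^{2}}}{e^{\frac{5}{4}}} = G'(x).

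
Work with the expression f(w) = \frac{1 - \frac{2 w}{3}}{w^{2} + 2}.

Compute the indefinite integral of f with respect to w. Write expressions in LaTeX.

Differentiate the proposed F(w) back; it has to land on f(w) exactly.
Check: d/dw[- \frac{\log{\left(w^{2} + 2 \right)}}{3} + \frac{\sqrt{2} \operatorname{atan}{\left(\frac{\sqrt{2} w}{2} \right)}}{2}] = \frac{3 - 2 w}{3 w^{2} + 6}, which equals f(w).

F(w) = - \frac{\log{\left(w^{2} + 2 \right)}}{3} + \frac{\sqrt{2} \operatorname{atan}{\left(\frac{\sqrt{2} w}{2} \right)}}{2} + C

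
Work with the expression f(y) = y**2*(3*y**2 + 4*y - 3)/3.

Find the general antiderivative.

Differentiate the proposed F(y) back; it has to land on f(y) exactly.
Check: d/dy[y**5/5 + y**4/3 - y**3/3] = y**4 + 4*y**3/3 - y**2, which equals f(y).

F(y) = y**5/5 + y**4/3 - y**3/3 + C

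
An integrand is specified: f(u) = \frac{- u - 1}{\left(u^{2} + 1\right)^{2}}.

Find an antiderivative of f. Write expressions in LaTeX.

An antiderivative is F(u) = - \frac{u - 1}{2 u^{2} + 2} - \frac{\operatorname{atan}{\left(u \right)}}{2}.

An antiderivative F(u) passes only if d/du[F] lands on f(u) exactly.
Check: d/du[- \frac{u - 1}{2 u^{2} + 2} - \frac{\operatorname{atan}{\left(u \right)}}{2}] = \frac{- u - 1}{u^{4} + 2 u^{2} + 1}, which equals f(u).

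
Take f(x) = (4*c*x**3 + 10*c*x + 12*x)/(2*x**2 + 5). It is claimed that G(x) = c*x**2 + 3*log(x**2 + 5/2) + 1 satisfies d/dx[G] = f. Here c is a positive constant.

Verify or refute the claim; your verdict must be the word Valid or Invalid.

d/dx[G] = (4*c*x**3 + 10*c*x + 12*x)/(2*x**2 + 5)
This equals f(x) exactly, so the claim holds.

Valid - differentiating G returns exactly f.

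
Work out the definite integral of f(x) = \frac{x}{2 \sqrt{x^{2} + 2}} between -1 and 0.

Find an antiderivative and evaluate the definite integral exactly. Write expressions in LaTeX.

The substitution u = x^{2} + 2 works: f is exactly (dF/du)*(du/dx) for that inner function.
F(x) = \frac{\sqrt{x^{2} + 2}}{2} is an antiderivative of f.
Check: d/dx[\frac{\sqrt{x^{2} + 2}}{2}] = \frac{x}{2 \sqrt{x^{2} + 2}} = f(x).
F(0) = \frac{\sqrt{2}}{2}; F(-1) = \frac{\sqrt{3}}{2}.
Integral = F(0) - F(-1) = - \frac{\sqrt{3}}{2} + \frac{\sqrt{2}}{2}.

Antiderivative: F(x) = \frac{\sqrt{x^{2} + 2}}{2}; value = - \frac{\sqrt{3}}{2} + \frac{\sqrt{2}}{2}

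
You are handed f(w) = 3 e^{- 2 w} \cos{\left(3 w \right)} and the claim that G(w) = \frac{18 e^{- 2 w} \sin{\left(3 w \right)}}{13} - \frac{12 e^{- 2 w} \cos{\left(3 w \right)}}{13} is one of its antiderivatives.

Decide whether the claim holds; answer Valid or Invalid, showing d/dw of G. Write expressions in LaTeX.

Invalid: d/dw[G] - f = 3 e^{- 2 w} \cos{\left(3 w \right)}, which is not 0.

d/dw[G] = 6 e^{- 2 w} \cos{\left(3 w \right)}
d/dw[G] - f(w) = 3 e^{- 2 w} \cos{\left(3 w \right)} != 0.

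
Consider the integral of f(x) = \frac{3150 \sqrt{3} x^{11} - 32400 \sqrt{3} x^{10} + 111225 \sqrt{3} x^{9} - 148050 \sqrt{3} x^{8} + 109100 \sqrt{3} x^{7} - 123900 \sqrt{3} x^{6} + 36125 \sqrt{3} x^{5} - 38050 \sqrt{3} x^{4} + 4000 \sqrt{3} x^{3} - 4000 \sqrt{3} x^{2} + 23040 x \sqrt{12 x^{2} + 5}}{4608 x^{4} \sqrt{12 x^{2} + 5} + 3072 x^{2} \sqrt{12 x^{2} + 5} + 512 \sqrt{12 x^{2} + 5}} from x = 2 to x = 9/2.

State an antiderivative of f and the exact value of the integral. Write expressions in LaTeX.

A first test for any F(x): its x-derivative must equal f(x) identically.
F(x) = \frac{5 \left(5 \sqrt{3} x^{3} \left(x - 4\right)^{3} \left(3 x^{2} + 1\right) \sqrt{12 x^{2} + 5} - 4608\right)}{3072 \left(3 x^{2} + 1\right)} is an antiderivative of f.
Check: d/dx[\frac{5 \left(5 \sqrt{3} x^{3} \left(x - 4\right)^{3} \left(3 x^{2} + 1\right) \sqrt{12 x^{2} + 5} - 4608\right)}{3072 \left(3 x^{2} + 1\right)}] = \frac{3150 \sqrt{3} x^{11} - 32400 \sqrt{3} x^{10} + 111225 \sqrt{3} x^{9} - 148050 \sqrt{3} x^{8} + 109100 \sqrt{3} x^{7} - 123900 \sqrt{3} x^{6} + 36125 \sqrt{3} x^{5} - 38050 \sqrt{3} x^{4} + 4000 \sqrt{3} x^{3} - 4000 \sqrt{3} x^{2} + 23040 x \sqrt{12 x^{2} + 5}}{4608 x^{4} \sqrt{12 x^{2} + 5} + 3072 x^{2} \sqrt{12 x^{2} + 5} + 512 \sqrt{12 x^{2} + 5}} = f(x).
F(9/2) = - \frac{30}{247} + \frac{6075 \sqrt{186}}{32768}; F(2) = - \frac{25 \sqrt{159}}{48} - \frac{15}{26}.
Integral = F(9/2) - F(2) = \frac{225}{494} + \frac{6075 \sqrt{186}}{32768} + \frac{25 \sqrt{159}}{48}.

Antiderivative: F(x) = \frac{5 \left(5 \sqrt{3} x^{3} \left(x - 4\right)^{3} \left(3 x^{2} + 1\right) \sqrt{12 x^{2} + 5} - 4608\right)}{3072 \left(3 x^{2} + 1\right)}; value = \frac{225}{494} + \frac{6075 \sqrt{186}}{32768} + \frac{25 \sqrt{159}}{48}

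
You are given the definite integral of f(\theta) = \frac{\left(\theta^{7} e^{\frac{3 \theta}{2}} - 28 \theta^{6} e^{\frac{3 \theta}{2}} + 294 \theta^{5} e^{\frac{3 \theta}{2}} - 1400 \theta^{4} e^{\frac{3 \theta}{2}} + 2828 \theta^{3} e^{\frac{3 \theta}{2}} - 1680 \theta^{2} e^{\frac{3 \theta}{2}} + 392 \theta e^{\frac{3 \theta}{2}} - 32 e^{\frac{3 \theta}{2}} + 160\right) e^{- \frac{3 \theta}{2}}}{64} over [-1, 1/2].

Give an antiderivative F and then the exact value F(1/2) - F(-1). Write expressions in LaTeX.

Check any antiderivative F(\theta) by computing F'(\theta) and comparing it with f(\theta).
F(\theta) = \frac{\left(3 \theta^{8} e^{\frac{3 \theta}{2}} - 96 \theta^{7} e^{\frac{3 \theta}{2}} + 1176 \theta^{6} e^{\frac{3 \theta}{2}} - 6720 \theta^{5} e^{\frac{3 \theta}{2}} + 16968 \theta^{4} e^{\frac{3 \theta}{2}} - 13440 \theta^{3} e^{\frac{3 \theta}{2}} + 4704 \theta^{2} e^{\frac{3 \theta}{2}} - 768 \theta e^{\frac{3 \theta}{2}} + 48 e^{\frac{3 \theta}{2}} - 2560\right) e^{- \frac{3 \theta}{2}}}{1536} is an antiderivative of f.
Check: d/d\theta[\frac{\left(3 \theta^{8} e^{\frac{3 \theta}{2}} - 96 \theta^{7} e^{\frac{3 \theta}{2}} + 1176 \theta^{6} e^{\frac{3 \theta}{2}} - 6720 \theta^{5} e^{\frac{3 \theta}{2}} + 16968 \theta^{4} e^{\frac{3 \theta}{2}} - 13440 \theta^{3} e^{\frac{3 \theta}{2}} + 4704 \theta^{2} e^{\frac{3 \theta}{2}} - 768 \theta e^{\frac{3 \theta}{2}} + 48 e^{\frac{3 \theta}{2}} - 2560\right) e^{- \frac{3 \theta}{2}}}{1536}] = \frac{\left(\theta^{7} e^{\frac{3 \theta}{2}} - 28 \theta^{6} e^{\frac{3 \theta}{2}} + 294 \theta^{5} e^{\frac{3 \theta}{2}} - 1400 \theta^{4} e^{\frac{3 \theta}{2}} + 2828 \theta^{3} e^{\frac{3 \theta}{2}} - 1680 \theta^{2} e^{\frac{3 \theta}{2}} + 392 \theta e^{\frac{3 \theta}{2}} - 32 e^{\frac{3 \theta}{2}} + 160\right) e^{- \frac{3 \theta}{2}}}{64} = f(\theta).
F(1/2) = \frac{2401}{131072} - \frac{5}{3 e^{\frac{3}{4}}}; F(-1) = \frac{14641}{512} - \frac{5 e^{\frac{3}{2}}}{3}.
Integral = F(1/2) - F(-1) = - \frac{3745695}{131072} - \frac{5}{3 e^{\frac{3}{4}}} + \frac{5 e^{\frac{3}{2}}}{3}.

Antiderivative: F(\theta) = \frac{\left(3 \theta^{8} e^{\frac{3 \theta}{2}} - 96 \theta^{7} e^{\frac{3 \theta}{2}} + 1176 \theta^{6} e^{\frac{3 \theta}{2}} - 6720 \theta^{5} e^{\frac{3 \theta}{2}} + 16968 \theta^{4} e^{\frac{3 \theta}{2}} - 13440 \theta^{3} e^{\frac{3 \theta}{2}} + 4704 \theta^{2} e^{\frac{3 \theta}{2}} - 768 \theta e^{\frac{3 \theta}{2}} + 48 e^{\frac{3 \theta}{2}} - 2560\right) e^{- \frac{3 \theta}{2}}}{1536}; value = - \frac{3745695}{131072} - \frac{5}{3 e^{\frac{3}{4}}} + \frac{5 e^{\frac{3}{2}}}{3}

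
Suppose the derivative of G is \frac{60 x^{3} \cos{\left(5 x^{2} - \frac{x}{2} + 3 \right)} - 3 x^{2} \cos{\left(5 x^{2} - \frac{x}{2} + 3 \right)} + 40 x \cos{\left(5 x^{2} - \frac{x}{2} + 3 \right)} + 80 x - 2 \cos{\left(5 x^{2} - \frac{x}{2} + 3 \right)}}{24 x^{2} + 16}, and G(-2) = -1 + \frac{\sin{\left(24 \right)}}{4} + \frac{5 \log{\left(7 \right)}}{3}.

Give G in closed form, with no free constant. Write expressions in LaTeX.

A candidate passes only if d/dx[G] lands on the given G'(x) exactly.
A general antiderivative is \frac{5 \log{\left(\frac{3 x^{2}}{2} + 1 \right)}}{3} + \frac{\sin{\left(5 x^{2} - \frac{x}{2} + 3 \right)}}{4} + C.
The condition gives C = -1 + \frac{\sin{\left(24 \right)}}{4} + \frac{5 \log{\left(7 \right)}}{3} - (\frac{\sin{\left(24 \right)}}{4} + \frac{5 \log{\left(7 \right)}}{3}) = -1.
So G(x) = \frac{5 \log{\left(\frac{3 x^{2}}{2} + 1 \right)}}{3} + \frac{\sin{\left(5 x^{2} - \frac{x}{2} + 3 \right)}}{4} - 1.
Check: d/dx[\frac{5 \log{\left(\frac{3 x^{2}}{2} + 1 \right)}}{3} + \frac{\sin{\left(5 x^{2} - \frac{x}{2} + 3 \right)}}{4} - 1] = \frac{60 x^{3} \cos{\left(5 x^{2} - \frac{x}{2} + 3 \right)} - 3 x^{2} \cos{\left(5 x^{2} - \frac{x}{2} + 3 \right)} + 40 x \cos{\left(5 x^{2} - \frac{x}{2} + 3 \right)} + 80 x - 2 \cos{\left(5 x^{2} - \frac{x}{2} + 3 \right)}}{24 x^{2} + 16} = G'(x).

G(x) = \frac{5 \log{\left(\frac{3 x^{2}}{2} + 1 \right)}}{3} + \frac{\sin{\left(5 x^{2} - \frac{x}{2} + 3 \right)}}{4} - 1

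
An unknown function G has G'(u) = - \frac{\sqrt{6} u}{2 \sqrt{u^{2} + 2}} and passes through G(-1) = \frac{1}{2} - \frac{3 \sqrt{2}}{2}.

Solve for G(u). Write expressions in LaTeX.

The substitution w = \frac{3 u^{2}}{2} + 3 works: G'(u) is exactly (dG/dw)*(dw/du) for that inner function.
A general antiderivative is - \sqrt{\frac{3 u^{2}}{2} + 3} + C.
The condition gives C = \frac{1}{2} - \frac{3 \sqrt{2}}{2} - (- \frac{3 \sqrt{2}}{2}) = \frac{1}{2}.
So G(u) = \frac{- \sqrt{6} \sqrt{u^{2} + 2} + 1}{2}.
Check: d/du[\frac{- \sqrt{6} \sqrt{u^{2} + 2} + 1}{2}] = - \frac{\sqrt{6} u}{2 \sqrt{u^{2} + 2}} = G'(u).

G(u) = \frac{- \sqrt{6} \sqrt{u^{2} + 2} + 1}{2}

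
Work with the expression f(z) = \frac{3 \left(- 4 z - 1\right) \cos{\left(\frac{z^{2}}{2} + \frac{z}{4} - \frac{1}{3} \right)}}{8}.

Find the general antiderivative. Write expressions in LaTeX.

The substitution u = \frac{z^{2}}{2} + \frac{z}{4} - \frac{1}{3} works: f is exactly (dF/du)*(du/dz) for that inner function.
Check: d/dz[- \frac{3 \sin{\left(\frac{z^{2}}{2} + \frac{z}{4} - \frac{1}{3} \right)}}{2}] = - \frac{3 z \cos{\left(\frac{z^{2}}{2} + \frac{z}{4} - \frac{1}{3} \right)}}{2} - \frac{3 \cos{\left(\frac{z^{2}}{2} + \frac{z}{4} - \frac{1}{3} \right)}}{8}, which equals f(z).

F(z) = - \frac{3 \sin{\left(\frac{z^{2}}{2} + \frac{z}{4} - \frac{1}{3} \right)}}{2} + C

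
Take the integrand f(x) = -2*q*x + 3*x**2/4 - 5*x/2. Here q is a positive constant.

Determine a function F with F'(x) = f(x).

Integrate term by term and add the pieces.
Check: d/dx[x**2*(-4*q + x - 5)/4] = -2*q*x + 3*x**2/4 - 5*x/2 = f(x).

An antiderivative is F(x) = x**2*(-4*q + x - 5)/4.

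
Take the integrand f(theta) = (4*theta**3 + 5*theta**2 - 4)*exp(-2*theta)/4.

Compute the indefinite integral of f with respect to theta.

F(theta) = (-8*theta**3 - 22*theta**2 - 22*theta - 3)*exp(-2*theta)/16 + C

f has the shape u'v + uv' for u = -theta**3/2 - 11*theta**2/8 - 11*theta/8 - 3/16 and v = exp(-2*theta) — it is the derivative of the product u*v.
Check: d/dtheta[(-8*theta**3 - 22*theta**2 - 22*theta - 3)*exp(-2*theta)/16] = (4*theta**3 + 5*theta**2 - 4)*exp(-2*theta)/4 = f(theta).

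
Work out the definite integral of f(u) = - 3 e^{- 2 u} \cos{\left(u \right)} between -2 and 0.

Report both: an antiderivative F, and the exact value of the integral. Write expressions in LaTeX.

Antiderivative: F(u) = \frac{3 \left(- \sin{\left(u \right)} + 2 \cos{\left(u \right)}\right) e^{- 2 u}}{5}; value = - \frac{3 e^{4} \sin{\left(2 \right)}}{5} + \frac{6}{5} - \frac{6 e^{4} \cos{\left(2 \right)}}{5}

For F(u) to be correct the identity F'(u) - f(u) = 0 must hold.
F(u) = \frac{3 \left(- \sin{\left(u \right)} + 2 \cos{\left(u \right)}\right) e^{- 2 u}}{5} is an antiderivative of f.
Check: d/du[\frac{3 \left(- \sin{\left(u \right)} + 2 \cos{\left(u \right)}\right) e^{- 2 u}}{5}] = - 3 e^{- 2 u} \cos{\left(u \right)} = f(u).
F(0) = \frac{6}{5}; F(-2) = \frac{6 e^{4} \cos{\left(2 \right)}}{5} + \frac{3 e^{4} \sin{\left(2 \right)}}{5}.
Integral = F(0) - F(-2) = - \frac{3 e^{4} \sin{\left(2 \right)}}{5} + \frac{6}{5} - \frac{6 e^{4} \cos{\left(2 \right)}}{5}.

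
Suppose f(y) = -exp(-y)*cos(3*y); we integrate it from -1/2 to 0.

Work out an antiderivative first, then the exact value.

Antiderivative: F(y) = (-3*sin(3*y) + cos(3*y))*exp(-y)/10; value = -3*exp(1/2)*sin(3/2)/10 - exp(1/2)*cos(3/2)/10 + 1/10

Since d/dy undoes antidifferentiation here, F'(y) = f(y) is required of F(y).
F(y) = (-3*sin(3*y) + cos(3*y))*exp(-y)/10 is an antiderivative of f.
Check: d/dy[(-3*sin(3*y) + cos(3*y))*exp(-y)/10] = -exp(-y)*cos(3*y) = f(y).
F(0) = 1/10; F(-1/2) = exp(1/2)*cos(3/2)/10 + 3*exp(1/2)*sin(3/2)/10.
Integral = F(0) - F(-1/2) = -3*exp(1/2)*sin(3/2)/10 - exp(1/2)*cos(3/2)/10 + 1/10.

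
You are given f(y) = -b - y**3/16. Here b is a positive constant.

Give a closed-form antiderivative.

Any candidate F(y) must reproduce f(y) exactly when differentiated.
Check: d/dy[-b*y - y**4/64] = -b - y**3/16 = f(y).

An antiderivative is F(y) = -b*y - y**4/64.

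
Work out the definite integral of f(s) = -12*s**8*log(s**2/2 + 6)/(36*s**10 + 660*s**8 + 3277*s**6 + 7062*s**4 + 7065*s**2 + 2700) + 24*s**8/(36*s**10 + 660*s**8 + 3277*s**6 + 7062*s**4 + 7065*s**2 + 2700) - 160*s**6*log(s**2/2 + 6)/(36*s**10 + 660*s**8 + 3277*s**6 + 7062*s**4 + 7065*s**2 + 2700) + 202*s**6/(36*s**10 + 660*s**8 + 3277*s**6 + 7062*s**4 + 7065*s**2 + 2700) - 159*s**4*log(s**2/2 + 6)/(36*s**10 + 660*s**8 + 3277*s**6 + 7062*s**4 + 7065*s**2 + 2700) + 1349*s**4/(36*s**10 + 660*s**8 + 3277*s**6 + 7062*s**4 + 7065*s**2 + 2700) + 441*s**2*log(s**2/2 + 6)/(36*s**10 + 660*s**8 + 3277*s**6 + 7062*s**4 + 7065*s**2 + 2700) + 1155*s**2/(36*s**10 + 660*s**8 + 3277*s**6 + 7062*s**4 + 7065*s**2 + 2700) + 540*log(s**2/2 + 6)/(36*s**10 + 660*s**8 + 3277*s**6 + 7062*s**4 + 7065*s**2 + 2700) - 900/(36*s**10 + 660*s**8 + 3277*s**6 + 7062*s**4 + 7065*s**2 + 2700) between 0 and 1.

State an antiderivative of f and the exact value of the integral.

Antiderivative: F(s) = -s*(-log(s**2/2 + 6) + 5/(2*s**2 + 3))/(3*s**2 + 5); value = -1/8 + log(13/2)/8

Integrate term by term and add the pieces.
F(s) = -s*(-log(s**2/2 + 6) + 5/(2*s**2 + 3))/(3*s**2 + 5) is an antiderivative of f.
Check: d/ds[-s*(-log(s**2/2 + 6) + 5/(2*s**2 + 3))/(3*s**2 + 5)] = (-12*s**8*log(s**2/2 + 6) + 24*s**8 - 160*s**6*log(s**2/2 + 6) + 202*s**6 - 159*s**4*log(s**2/2 + 6) + 1349*s**4 + 441*s**2*log(s**2/2 + 6) + 1155*s**2 + 540*log(s**2/2 + 6) - 900)/(36*s**10 + 660*s**8 + 3277*s**6 + 7062*s**4 + 7065*s**2 + 2700), which equals f(s).
F(1) = -1/8 + log(13/2)/8; F(0) = 0.
Integral = F(1) - F(0) = -1/8 + log(13/2)/8.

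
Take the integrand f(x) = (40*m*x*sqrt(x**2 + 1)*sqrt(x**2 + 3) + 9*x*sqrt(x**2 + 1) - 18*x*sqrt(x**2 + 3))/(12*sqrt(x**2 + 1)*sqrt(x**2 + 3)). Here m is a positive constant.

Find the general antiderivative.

F(x) = 5*m*x**2/3 + 3*sqrt(x**2 + 3)/4 - 3*sqrt(4*x**2 + 4)/4 + C

An antiderivative F(x) passes only if d/dx[F] lands on f(x) exactly.
Check: d/dx[5*m*x**2/3 + 3*sqrt(x**2 + 3)/4 - 3*sqrt(4*x**2 + 4)/4] = (40*m*x*sqrt(x**2 + 1)*sqrt(x**2 + 3) + 9*x*sqrt(x**2 + 1) - 18*x*sqrt(x**2 + 3))/(12*sqrt(x**2 + 1)*sqrt(x**2 + 3)) = f(x).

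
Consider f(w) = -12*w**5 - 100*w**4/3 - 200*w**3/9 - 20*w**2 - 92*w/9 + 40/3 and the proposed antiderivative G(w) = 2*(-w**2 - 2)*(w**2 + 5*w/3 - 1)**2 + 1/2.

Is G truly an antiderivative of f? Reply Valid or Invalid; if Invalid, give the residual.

Valid. The derivative of G reproduces f.

d/dw[G] = -12*w**5 - 100*w**4/3 - 200*w**3/9 - 20*w**2 - 92*w/9 + 40/3
This equals f(w) exactly, so the claim holds.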